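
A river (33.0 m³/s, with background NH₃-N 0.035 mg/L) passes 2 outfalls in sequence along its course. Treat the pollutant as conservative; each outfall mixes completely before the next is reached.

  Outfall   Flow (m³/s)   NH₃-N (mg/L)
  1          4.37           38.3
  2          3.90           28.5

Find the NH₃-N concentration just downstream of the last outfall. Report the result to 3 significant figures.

6.78 mg/L

Below outfall 1: Q → 37.37 m³/s, C = (33.00·0.03500 + 4.370·38.30)/37.37 = 4.510 mg/L.
Below outfall 2: Q → 41.27 m³/s, C = (37.37·4.510 + 3.900·28.50)/41.27 = 6.777 mg/L.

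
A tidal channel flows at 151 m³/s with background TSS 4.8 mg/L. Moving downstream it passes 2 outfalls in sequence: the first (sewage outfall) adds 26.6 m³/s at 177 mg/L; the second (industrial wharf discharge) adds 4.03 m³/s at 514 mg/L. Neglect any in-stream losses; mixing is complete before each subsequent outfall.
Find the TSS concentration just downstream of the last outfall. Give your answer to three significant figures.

41.3 mg/L

Below outfall 1: Q → 177.6 m³/s, C = (151.0·4.800 + 26.60·177.0)/177.6 = 30.59 mg/L.
Below outfall 2: Q → 181.6 m³/s, C = (177.6·30.59 + 4.030·514.0)/181.6 = 41.32 mg/L.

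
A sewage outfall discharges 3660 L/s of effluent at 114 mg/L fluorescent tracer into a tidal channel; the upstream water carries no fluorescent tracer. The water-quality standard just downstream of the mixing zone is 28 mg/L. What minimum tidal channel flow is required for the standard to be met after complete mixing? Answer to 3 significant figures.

Set C_mix = 28: (Q·0 + 3660·114.0) / (Q + 3660) = 28
→ Q = 3660·(114.0 − 28)/(28 − 0) = 11240 L/s.

11200 L/s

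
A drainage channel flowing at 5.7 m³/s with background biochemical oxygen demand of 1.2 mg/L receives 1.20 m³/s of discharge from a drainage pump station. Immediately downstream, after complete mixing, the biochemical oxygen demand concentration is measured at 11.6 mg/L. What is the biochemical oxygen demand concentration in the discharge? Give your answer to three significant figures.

61.0 mg/L

Mass balance: 5.700·1.200 + 1.200·Cₑ = 6.900·11.60
→ Cₑ = (6.900·11.60 − 5.700·1.200) / 1.200 = 61.00 mg/L.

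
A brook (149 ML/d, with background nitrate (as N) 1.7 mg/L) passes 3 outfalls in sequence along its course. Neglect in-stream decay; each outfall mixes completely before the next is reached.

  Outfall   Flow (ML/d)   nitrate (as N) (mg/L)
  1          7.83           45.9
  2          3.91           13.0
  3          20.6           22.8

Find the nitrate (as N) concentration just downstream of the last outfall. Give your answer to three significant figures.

After outfall 1: Q = 149.0 + 7.830 = 156.8 ML/d; C = (149.0·1.700 + 7.830·45.90)/156.8 = 3.907 mg/L.
After outfall 2: Q = 156.8 + 3.910 = 160.7 ML/d; C = (156.8·3.907 + 3.910·13.00)/160.7 = 4.128 mg/L.
After outfall 3: Q = 160.7 + 20.60 = 181.3 ML/d; C = (160.7·4.128 + 20.60·22.80)/181.3 = 6.249 mg/L.

6.25 mg/L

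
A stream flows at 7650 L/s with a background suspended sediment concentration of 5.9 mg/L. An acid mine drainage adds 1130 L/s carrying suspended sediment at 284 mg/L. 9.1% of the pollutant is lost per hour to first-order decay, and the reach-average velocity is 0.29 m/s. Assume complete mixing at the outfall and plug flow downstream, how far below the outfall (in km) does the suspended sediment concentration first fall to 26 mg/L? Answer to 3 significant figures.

Mixed concentration C = ΣQC/ΣQ = (7650·5.900 + 1130·284.0) / 8780 = 366100/8780 = 41.69 mg/L.
9.1%/h lost → k = −ln(1 − 0.091) = 0.09541 h⁻¹.
Set 41.69·exp(−k·t) = 26 → t = ln(41.69/26)/k = 17820 s = 4.949 h.
Distance = v·t = 0.29·17820 = 5167 m = 5.167 km.

5.17 km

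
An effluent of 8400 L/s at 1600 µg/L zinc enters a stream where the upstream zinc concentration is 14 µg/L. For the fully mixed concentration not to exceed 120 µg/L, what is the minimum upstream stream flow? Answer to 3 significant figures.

Set C_mix = 120: (Q·14.00 + 8400·1600) / (Q + 8400) = 120
→ Q = 8400·(1600 − 120)/(120 − 14.00) = 117300 L/s.

117000 L/s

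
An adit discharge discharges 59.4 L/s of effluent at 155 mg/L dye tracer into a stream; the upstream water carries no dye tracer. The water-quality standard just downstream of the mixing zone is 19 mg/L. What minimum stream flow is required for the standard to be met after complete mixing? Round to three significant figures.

Set C_mix = 19: (Q·0 + 59.40·155.0) / (Q + 59.40) = 19
→ Q = 59.40·(155.0 − 19)/(19 − 0) = 425.2 L/s.

425 L/s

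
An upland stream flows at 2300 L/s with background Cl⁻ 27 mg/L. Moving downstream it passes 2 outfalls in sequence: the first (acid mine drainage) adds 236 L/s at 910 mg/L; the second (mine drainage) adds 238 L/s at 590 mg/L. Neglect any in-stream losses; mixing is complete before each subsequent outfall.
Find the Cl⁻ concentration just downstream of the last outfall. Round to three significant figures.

150 mg/L

Below outfall 1: Q → 2536 L/s, C = (2300·27.00 + 236.0·910.0)/2536 = 109.2 mg/L.
Below outfall 2: Q → 2774 L/s, C = (2536·109.2 + 238.0·590.0)/2774 = 150.4 mg/L.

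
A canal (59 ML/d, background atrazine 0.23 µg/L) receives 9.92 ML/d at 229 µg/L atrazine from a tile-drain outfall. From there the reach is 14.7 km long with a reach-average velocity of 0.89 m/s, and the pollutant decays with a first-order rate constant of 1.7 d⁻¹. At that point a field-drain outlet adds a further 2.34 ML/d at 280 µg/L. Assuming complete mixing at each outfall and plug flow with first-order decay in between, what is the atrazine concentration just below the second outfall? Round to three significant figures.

Mass balance: C = (59.00·0.2300 + 9.920·229.0) / 68.92 = 2285/68.92 = 33.16 µg/L; combined flow 68.92 ML/d.
Travel time t = 14.7·1000 / 0.89 = 16520 s = 4.588 h.
Decay over the reach: 33.16·exp(−kt) = 33.16·0.7225 = 23.96 µg/L.
At the second outfall, C = (68.92·23.96 + 2.340·280.0) / (68.92 + 2.340) = 32.37 µg/L.

32.4 µg/L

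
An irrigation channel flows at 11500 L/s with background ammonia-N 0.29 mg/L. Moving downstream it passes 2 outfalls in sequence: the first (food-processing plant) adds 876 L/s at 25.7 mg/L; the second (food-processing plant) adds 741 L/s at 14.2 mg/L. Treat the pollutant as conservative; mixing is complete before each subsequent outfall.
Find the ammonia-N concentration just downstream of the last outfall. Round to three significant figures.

2.77 mg/L

After outfall 1: Q = 11500 + 876.0 = 12380 L/s; C = (11500·0.2900 + 876.0·25.70)/12380 = 2.089 mg/L.
After outfall 2: Q = 12380 + 741.0 = 13120 L/s; C = (12380·2.089 + 741.0·14.20)/13120 = 2.773 mg/L.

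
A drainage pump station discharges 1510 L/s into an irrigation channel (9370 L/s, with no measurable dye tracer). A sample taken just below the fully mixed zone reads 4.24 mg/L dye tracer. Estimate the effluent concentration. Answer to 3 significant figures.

30.6 mg/L

Mass balance: 9370·0 + 1510·Cₑ = 10880·4.240
→ Cₑ = (10880·4.240 − 9370·0) / 1510 = 30.55 mg/L.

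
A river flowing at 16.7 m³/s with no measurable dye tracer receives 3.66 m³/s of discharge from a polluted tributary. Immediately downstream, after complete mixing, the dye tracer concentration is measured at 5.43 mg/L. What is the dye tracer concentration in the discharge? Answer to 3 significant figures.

30.2 mg/L

Mass balance: 16.70·0 + 3.660·Cₑ = 20.36·5.430
→ Cₑ = (20.36·5.430 − 16.70·0) / 3.660 = 30.21 mg/L.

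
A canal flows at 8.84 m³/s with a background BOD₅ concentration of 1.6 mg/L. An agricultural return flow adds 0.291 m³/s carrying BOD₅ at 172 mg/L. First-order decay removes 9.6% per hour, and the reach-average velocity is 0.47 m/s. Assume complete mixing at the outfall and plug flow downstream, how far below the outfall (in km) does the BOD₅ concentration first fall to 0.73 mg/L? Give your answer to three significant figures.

Mixed concentration C = ΣQC/ΣQ = (8.840·1.600 + 0.2910·172.0) / 9.131 = 64.20/9.131 = 7.031 mg/L.
9.6%/h lost → k = −ln(1 − 0.096) = 0.1009 h⁻¹.
Set 7.031·exp(−k·t) = 0.73 → t = ln(7.031/0.73)/k = 80790 s = 22.44 h.
Distance = v·t = 0.47·80790 = 37970 m = 37.97 km.

38.0 km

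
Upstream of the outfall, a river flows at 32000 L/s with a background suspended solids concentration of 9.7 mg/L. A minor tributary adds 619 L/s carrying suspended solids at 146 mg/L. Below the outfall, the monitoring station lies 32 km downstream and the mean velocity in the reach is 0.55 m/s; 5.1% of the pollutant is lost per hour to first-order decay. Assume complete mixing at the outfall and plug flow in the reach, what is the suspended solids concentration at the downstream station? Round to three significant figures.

Flow-weighted average: C = (32000·9.700 + 619.0·146.0) / 32620 = 400800/32620 = 12.29 mg/L.
Travel time t = 32·1000 / 0.55 = 58180 s = 16.16 h.
5.1%/h lost → k = −ln(1 − 0.051) = 0.05235 h⁻¹.
After decay, C = 12.29 × e^(−kt) = 12.29 × 0.4291 = 5.272 mg/L.

5.27 mg/L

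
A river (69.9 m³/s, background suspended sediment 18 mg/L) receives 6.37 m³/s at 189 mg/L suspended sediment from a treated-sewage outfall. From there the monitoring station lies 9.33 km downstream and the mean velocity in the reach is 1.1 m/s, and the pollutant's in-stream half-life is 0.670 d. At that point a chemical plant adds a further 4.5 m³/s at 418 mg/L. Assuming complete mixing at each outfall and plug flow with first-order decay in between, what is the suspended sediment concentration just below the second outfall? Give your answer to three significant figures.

50.8 mg/L

Conservation of mass: C = (69.90·18.00 + 6.370·189.0) / 76.27 = 2462/76.27 = 32.28 mg/L; combined flow 76.27 m³/s.
Travel time t = 9.33·1000 / 1.1 = 8482 s = 2.356 h.
Half-life 0.670 d → k = ln 2 / 0.670 = 1.035 d⁻¹.
After decay, C = 32.28 × e^(−kt) = 32.28 × 0.9034 = 29.16 mg/L.
Second outfall: C = (76.27·29.16 + 4.500·418.0)/80.77 = 50.83 mg/L.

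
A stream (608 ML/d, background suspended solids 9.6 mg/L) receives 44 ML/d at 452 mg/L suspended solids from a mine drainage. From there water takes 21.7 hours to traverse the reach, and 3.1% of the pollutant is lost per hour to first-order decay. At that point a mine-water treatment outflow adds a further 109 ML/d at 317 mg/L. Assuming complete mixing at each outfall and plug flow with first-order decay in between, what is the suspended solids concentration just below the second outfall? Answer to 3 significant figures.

Flow-weighted average: C = (608.0·9.600 + 44.00·452.0) / 652.0 = 25720/652.0 = 39.46 mg/L; combined flow 652.0 ML/d.
3.1%/h lost → k = −ln(1 − 0.031) = 0.03149 h⁻¹.
Decay over the reach: 39.46·exp(−kt) = 39.46·0.5049 = 19.92 mg/L.
Second outfall: C = (652.0·19.92 + 109.0·317.0)/761.0 = 62.47 mg/L.

62.5 mg/L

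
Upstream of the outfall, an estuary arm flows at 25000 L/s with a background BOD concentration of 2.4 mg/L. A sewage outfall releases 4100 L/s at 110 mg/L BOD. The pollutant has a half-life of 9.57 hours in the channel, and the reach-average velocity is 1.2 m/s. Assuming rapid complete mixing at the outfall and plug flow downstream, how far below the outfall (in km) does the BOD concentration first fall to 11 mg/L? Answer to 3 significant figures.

27.9 km

Mass balance: C = (25000·2.400 + 4100·110.0) / 29100 = 511000/29100 = 17.56 mg/L.
Half-life 9.57 h → k = ln 2 / 9.57 = 0.07243 h⁻¹ = 1.738 d⁻¹.
Set 17.56·exp(−k·t) = 11 → t = ln(17.56/11)/k = 23250 s = 6.458 h.
Distance = v·t = 1.2·23250 = 27900 m = 27.90 km.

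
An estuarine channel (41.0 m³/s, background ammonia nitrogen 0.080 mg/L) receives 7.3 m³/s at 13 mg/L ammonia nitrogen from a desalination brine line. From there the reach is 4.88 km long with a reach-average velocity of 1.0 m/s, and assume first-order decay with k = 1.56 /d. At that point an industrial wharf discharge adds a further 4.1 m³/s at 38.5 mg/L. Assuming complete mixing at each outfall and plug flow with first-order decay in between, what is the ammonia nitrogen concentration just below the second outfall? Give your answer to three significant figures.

Mixed concentration C = ΣQC/ΣQ = (41.00·0.08000 + 7.300·13.00) / 48.30 = 98.18/48.30 = 2.033 mg/L; combined flow 48.30 m³/s.
Travel time t = 4.88·1000 / 1.0 = 4880 s = 1.356 h.
First-order decay: C = 2.033·exp(−k·t) = 2.033·0.9157 = 1.861 mg/L.
Second outfall: C = (48.30·1.861 + 4.100·38.50)/52.40 = 4.728 mg/L.

4.73 mg/L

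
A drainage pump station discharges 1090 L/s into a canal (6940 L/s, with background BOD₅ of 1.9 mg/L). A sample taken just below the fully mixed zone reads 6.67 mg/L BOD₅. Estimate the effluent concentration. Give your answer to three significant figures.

Mass balance: 6940·1.900 + 1090·Cₑ = 8030·6.670
→ Cₑ = (8030·6.670 − 6940·1.900) / 1090 = 37.04 mg/L.

37.0 mg/L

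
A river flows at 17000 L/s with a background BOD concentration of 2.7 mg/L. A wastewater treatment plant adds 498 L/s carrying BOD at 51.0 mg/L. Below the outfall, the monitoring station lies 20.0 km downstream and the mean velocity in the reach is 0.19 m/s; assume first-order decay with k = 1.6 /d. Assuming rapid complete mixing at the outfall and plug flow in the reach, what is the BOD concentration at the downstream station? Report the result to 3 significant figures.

0.580 mg/L

After mixing, C = (17000·2.700 + 498.0·51.00) / 17500 = 71300/17500 = 4.075 mg/L.
Travel time t = 20.0·1000 / 0.19 = 105300 s = 29.24 h.
Decay over the reach: 4.075·exp(−kt) = 4.075·0.1424 = 0.5801 mg/L.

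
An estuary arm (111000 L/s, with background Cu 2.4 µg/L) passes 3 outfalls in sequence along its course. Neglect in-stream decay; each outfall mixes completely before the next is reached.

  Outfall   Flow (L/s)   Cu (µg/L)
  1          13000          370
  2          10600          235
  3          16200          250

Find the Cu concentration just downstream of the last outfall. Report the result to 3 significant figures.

77.0 µg/L

Below outfall 1: Q → 124000 L/s, C = (111000·2.400 + 13000·370.0)/124000 = 40.94 µg/L.
Below outfall 2: Q → 134600 L/s, C = (124000·40.94 + 10600·235.0)/134600 = 56.22 µg/L.
Below outfall 3: Q → 150800 L/s, C = (134600·56.22 + 16200·250.0)/150800 = 77.04 µg/L.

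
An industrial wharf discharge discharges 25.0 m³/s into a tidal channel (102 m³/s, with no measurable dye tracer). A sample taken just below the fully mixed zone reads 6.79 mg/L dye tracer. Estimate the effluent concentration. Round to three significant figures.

Mass balance: 102.0·0 + 25.00·Cₑ = 127.0·6.790
→ Cₑ = (127.0·6.790 − 102.0·0) / 25.00 = 34.49 mg/L.

34.5 mg/L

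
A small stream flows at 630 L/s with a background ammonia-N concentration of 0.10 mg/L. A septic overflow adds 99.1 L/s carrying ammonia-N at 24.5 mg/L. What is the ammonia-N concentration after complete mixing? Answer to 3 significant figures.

Flow-weighted average: C = (630.0·0.1000 + 99.10·24.50) / 729.1 = 2491/729.1 = 3.416 mg/L.

3.42 mg/L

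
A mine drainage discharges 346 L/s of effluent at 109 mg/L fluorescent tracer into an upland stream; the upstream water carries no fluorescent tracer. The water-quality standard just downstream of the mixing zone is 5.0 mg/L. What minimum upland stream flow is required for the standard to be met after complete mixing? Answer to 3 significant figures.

7200 L/s

Set C_mix = 5.0: (Q·0 + 346.0·109.0) / (Q + 346.0) = 5.0
→ Q = 346.0·(109.0 − 5.0)/(5.0 − 0) = 7197 L/s.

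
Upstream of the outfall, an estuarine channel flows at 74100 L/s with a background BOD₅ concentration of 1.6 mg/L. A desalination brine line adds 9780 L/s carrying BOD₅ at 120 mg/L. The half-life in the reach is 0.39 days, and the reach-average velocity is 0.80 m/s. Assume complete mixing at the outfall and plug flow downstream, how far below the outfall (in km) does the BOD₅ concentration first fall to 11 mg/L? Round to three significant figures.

Mixed concentration C = ΣQC/ΣQ = (74100·1.600 + 9780·120.0) / 83880 = 1292000/83880 = 15.40 mg/L.
Half-life 0.39 d → k = ln 2 / 0.39 = 1.777 d⁻¹.
Set 15.40·exp(−k·t) = 11 → t = ln(15.40/11)/k = 16370 s = 4.548 h.
Distance = v·t = 0.80·16370 = 13100 m = 13.10 km.

13.1 km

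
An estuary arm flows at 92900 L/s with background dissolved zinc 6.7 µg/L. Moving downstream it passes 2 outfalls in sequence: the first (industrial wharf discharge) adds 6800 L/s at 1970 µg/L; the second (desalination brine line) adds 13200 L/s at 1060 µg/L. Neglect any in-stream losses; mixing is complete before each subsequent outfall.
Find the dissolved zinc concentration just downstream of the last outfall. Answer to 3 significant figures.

248 µg/L

Outfall 1: combined Q = 99700 L/s; C = (92900·6.700 + 6800·1970)/99700 = 140.6 µg/L.
Outfall 2: combined Q = 112900 L/s; C = (99700·140.6 + 13200·1060)/112900 = 248.1 µg/L.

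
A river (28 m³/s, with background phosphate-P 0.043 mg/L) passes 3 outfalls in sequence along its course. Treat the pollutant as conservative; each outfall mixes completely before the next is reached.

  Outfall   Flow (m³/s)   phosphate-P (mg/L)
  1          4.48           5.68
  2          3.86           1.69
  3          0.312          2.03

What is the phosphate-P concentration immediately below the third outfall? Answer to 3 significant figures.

0.922 mg/L

Outfall 1: combined Q = 32.48 m³/s; C = (28.00·0.04300 + 4.480·5.680)/32.48 = 0.8205 mg/L.
Outfall 2: combined Q = 36.34 m³/s; C = (32.48·0.8205 + 3.860·1.690)/36.34 = 0.9129 mg/L.
Outfall 3: combined Q = 36.65 m³/s; C = (36.34·0.9129 + 0.3120·2.030)/36.65 = 0.9224 mg/L.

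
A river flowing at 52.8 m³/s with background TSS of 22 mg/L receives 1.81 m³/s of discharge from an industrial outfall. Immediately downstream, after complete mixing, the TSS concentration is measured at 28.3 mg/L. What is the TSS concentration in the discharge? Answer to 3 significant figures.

Mass balance: 52.80·22.00 + 1.810·Cₑ = 54.61·28.30
→ Cₑ = (54.61·28.30 − 52.80·22.00) / 1.810 = 212.1 mg/L.

212 mg/L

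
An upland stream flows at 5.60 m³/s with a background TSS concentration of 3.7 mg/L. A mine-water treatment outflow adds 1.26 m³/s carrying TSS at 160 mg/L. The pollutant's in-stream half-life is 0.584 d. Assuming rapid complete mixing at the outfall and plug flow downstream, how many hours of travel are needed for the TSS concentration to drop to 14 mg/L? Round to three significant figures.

After mixing, C = (5.600·3.700 + 1.260·160.0) / 6.860 = 222.3/6.860 = 32.41 mg/L.
Half-life 0.584 d → k = ln 2 / 0.584 = 1.187 d⁻¹.
32.41·exp(−k·t) = 14 → t = ln(32.41/14)/k = 61100 s = 16.97 h.

17.0 h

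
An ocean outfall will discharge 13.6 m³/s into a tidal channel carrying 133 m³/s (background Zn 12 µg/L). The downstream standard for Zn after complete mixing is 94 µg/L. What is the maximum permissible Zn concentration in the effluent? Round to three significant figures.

At the limit, (Qr·Cr + Qe·Cₑ)/(Qr + Qe) = 94:
Cₑ = (146.6·94 − 133.0·12.00) / 13.60 = 895.9 µg/L.

896 µg/L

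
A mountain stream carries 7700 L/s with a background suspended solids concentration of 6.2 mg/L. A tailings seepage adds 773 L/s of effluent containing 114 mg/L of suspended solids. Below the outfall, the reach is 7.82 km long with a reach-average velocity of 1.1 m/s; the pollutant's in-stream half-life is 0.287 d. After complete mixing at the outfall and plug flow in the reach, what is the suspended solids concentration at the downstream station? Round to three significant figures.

13.1 mg/L

Flow-weighted average: C = (7700·6.200 + 773.0·114.0) / 8473 = 135900/8473 = 16.03 mg/L.
Travel time t = 7.82·1000 / 1.1 = 7109 s = 1.975 h.
Half-life 0.287 d → k = ln 2 / 0.287 = 2.415 d⁻¹.
Applying C = C₀e^(−kt): 16.03 × 0.8198 = 13.14 mg/L.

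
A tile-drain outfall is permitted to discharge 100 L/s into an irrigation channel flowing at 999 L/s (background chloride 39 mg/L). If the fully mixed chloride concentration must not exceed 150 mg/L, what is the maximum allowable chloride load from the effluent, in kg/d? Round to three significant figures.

Mass balance at the limit: 999.0·39.00 + 100.0·Cₑ = 1099·150 → Cₑ = 1259 mg/L.
100.0 L/s = 0.1000 m³/s. Load = 0.1000 m³/s × 1259 g/m³ × 86 400 s/d = 10880 kg/d.

10900 kg/d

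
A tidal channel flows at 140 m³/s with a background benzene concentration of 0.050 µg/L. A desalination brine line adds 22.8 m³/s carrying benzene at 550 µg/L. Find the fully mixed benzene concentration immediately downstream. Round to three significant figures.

Conservation of mass: C = (140.0·0.05000 + 22.80·550.0) / 162.8 = 12550/162.8 = 77.07 µg/L.

77.1 µg/L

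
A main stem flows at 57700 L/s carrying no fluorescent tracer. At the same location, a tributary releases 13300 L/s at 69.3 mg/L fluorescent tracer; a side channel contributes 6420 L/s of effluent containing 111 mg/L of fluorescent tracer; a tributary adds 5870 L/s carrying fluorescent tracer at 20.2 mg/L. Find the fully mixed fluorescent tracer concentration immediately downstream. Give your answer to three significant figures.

Flow-weighted average: C = (57700·0 + 13300·69.30 + 6420·111.0 + 5870·20.20) / 83290 = 1753000/83290 = 21.05 mg/L.

21.0 mg/L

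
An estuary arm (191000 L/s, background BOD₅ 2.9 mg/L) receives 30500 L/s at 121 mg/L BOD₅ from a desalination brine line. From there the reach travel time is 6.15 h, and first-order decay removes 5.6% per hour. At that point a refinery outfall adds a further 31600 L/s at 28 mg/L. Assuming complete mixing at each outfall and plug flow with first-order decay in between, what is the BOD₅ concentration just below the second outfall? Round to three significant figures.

15.3 mg/L

Mass balance: C = (191000·2.900 + 30500·121.0) / 221500 = 4244000/221500 = 19.16 mg/L; combined flow 221500 L/s.
5.6%/h lost → k = −ln(1 − 0.056) = 0.05763 h⁻¹.
First-order decay: C = 19.16·exp(−k·t) = 19.16·0.7016 = 13.44 mg/L.
Second outfall: C = (221500·13.44 + 31600·28.00)/253100 = 15.26 mg/L.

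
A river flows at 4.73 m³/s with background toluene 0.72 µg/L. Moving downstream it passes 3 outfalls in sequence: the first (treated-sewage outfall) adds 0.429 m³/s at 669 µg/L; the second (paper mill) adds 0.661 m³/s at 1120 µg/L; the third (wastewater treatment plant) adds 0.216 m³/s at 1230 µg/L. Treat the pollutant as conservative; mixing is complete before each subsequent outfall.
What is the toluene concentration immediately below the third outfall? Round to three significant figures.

Outfall 1: combined Q = 5.159 m³/s; C = (4.730·0.7200 + 0.4290·669.0)/5.159 = 56.29 µg/L.
Outfall 2: combined Q = 5.820 m³/s; C = (5.159·56.29 + 0.6610·1120)/5.820 = 177.1 µg/L.
Outfall 3: combined Q = 6.036 m³/s; C = (5.820·177.1 + 0.2160·1230)/6.036 = 214.8 µg/L.

215 µg/L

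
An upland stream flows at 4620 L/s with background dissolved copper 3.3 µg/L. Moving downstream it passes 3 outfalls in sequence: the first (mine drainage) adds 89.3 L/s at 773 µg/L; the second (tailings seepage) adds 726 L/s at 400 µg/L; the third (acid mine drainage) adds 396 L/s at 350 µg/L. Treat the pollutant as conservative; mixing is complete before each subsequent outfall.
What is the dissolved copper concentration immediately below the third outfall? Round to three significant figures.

88.0 µg/L

Outfall 1: combined Q = 4709 L/s; C = (4620·3.300 + 89.30·773.0)/4709 = 17.90 µg/L.
Outfall 2: combined Q = 5435 L/s; C = (4709·17.90 + 726.0·400.0)/5435 = 68.93 µg/L.
Outfall 3: combined Q = 5831 L/s; C = (5435·68.93 + 396.0·350.0)/5831 = 88.02 µg/L.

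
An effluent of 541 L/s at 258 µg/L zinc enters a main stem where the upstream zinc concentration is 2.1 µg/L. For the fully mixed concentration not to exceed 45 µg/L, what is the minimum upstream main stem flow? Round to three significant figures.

Set C_mix = 45: (Q·2.100 + 541.0·258.0) / (Q + 541.0) = 45
→ Q = 541.0·(258.0 − 45)/(45 − 2.100) = 2686 L/s.

2690 L/s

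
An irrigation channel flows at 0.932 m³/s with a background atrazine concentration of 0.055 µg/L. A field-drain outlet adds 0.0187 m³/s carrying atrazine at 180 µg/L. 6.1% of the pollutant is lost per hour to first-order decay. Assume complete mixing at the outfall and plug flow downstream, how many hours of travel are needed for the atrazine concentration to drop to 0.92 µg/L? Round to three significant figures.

Mass balance: C = (0.9320·0.05500 + 0.01870·180.0) / 0.9507 = 3.417/0.9507 = 3.594 µg/L.
6.1%/h lost → k = −ln(1 − 0.061) = 0.06294 h⁻¹.
3.594·exp(−k·t) = 0.92 → t = ln(3.594/0.92)/k = 77950 s = 21.65 h.

21.7 h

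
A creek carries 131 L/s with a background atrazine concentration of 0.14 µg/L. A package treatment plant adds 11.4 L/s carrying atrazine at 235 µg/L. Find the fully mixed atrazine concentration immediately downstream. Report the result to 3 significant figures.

18.9 µg/L

After mixing, C = (131.0·0.1400 + 11.40·235.0) / 142.4 = 2697/142.4 = 18.94 µg/L.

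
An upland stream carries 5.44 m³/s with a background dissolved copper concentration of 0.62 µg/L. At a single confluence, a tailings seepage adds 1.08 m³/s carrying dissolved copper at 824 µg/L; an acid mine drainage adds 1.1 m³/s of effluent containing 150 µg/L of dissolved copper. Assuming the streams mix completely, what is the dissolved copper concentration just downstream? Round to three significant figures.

139 µg/L

Mixed concentration C = ΣQC/ΣQ = (5.440·0.6200 + 1.080·824.0 + 1.100·150.0) / 7.620 = 1058/7.620 = 138.9 µg/L.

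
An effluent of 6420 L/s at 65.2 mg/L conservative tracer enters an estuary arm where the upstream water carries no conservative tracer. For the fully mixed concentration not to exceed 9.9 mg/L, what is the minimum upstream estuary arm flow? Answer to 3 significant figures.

Set C_mix = 9.9: (Q·0 + 6420·65.20) / (Q + 6420) = 9.9
→ Q = 6420·(65.20 − 9.9)/(9.9 − 0) = 35860 L/s.

35900 L/s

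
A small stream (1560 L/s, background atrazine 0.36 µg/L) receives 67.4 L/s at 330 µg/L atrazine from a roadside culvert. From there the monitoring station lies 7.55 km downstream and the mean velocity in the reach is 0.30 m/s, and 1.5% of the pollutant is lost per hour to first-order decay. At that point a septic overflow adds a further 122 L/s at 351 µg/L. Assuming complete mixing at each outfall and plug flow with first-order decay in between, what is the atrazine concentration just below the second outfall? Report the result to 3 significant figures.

Mixed concentration C = ΣQC/ΣQ = (1560·0.3600 + 67.40·330.0) / 1627 = 22800/1627 = 14.01 µg/L; combined flow 1627 L/s.
Travel time t = 7.55·1000 / 0.30 = 25170 s = 6.991 h.
1.5%/h lost → k = −ln(1 − 0.015) = 0.01511 h⁻¹.
Decay over the reach: 14.01·exp(−kt) = 14.01·0.8997 = 12.61 µg/L.
Second outfall: C = (1627·12.61 + 122.0·351.0)/1749 = 36.21 µg/L.

36.2 µg/L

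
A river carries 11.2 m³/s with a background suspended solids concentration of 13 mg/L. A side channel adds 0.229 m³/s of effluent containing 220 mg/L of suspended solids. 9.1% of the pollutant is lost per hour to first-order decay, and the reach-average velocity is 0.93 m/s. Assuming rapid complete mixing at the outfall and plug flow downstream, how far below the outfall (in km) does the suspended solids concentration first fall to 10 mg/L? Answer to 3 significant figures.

18.9 km

After mixing, C = (11.20·13.00 + 0.2290·220.0) / 11.43 = 196.0/11.43 = 17.15 mg/L.
9.1%/h lost → k = −ln(1 − 0.091) = 0.09541 h⁻¹.
Set 17.15·exp(−k·t) = 10 → t = ln(17.15/10)/k = 20350 s = 5.652 h.
Distance = v·t = 0.93·20350 = 18920 m = 18.92 km.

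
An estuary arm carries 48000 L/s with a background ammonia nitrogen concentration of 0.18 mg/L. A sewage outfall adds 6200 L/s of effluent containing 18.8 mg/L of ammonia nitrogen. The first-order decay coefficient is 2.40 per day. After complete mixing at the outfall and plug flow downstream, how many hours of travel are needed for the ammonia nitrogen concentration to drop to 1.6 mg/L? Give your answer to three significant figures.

3.67 h

Mixed concentration C = ΣQC/ΣQ = (48000·0.1800 + 6200·18.80) / 54200 = 125200/54200 = 2.310 mg/L.
2.310·exp(−k·t) = 1.6 → t = ln(2.310/1.6)/k = 13220 s = 3.672 h.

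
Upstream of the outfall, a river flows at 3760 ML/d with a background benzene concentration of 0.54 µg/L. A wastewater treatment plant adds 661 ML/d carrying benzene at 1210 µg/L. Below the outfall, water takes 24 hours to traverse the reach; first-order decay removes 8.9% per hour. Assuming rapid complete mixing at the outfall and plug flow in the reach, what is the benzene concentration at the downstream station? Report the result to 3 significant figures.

Flow-weighted average: C = (3760·0.5400 + 661.0·1210) / 4421 = 801800/4421 = 181.4 µg/L.
8.9%/h lost → k = −ln(1 − 0.089) = 0.09321 h⁻¹.
After decay, C = 181.4 × e^(−kt) = 181.4 × 0.1068 = 19.36 µg/L.

19.4 µg/L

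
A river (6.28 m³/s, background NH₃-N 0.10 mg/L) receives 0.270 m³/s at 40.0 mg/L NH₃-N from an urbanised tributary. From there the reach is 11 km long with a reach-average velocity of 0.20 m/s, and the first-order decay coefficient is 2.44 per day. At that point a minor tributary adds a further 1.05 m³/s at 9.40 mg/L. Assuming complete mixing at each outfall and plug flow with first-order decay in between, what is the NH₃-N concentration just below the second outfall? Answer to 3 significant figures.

1.62 mg/L

After mixing, C = (6.280·0.1000 + 0.2700·40.00) / 6.550 = 11.43/6.550 = 1.745 mg/L; combined flow 6.550 m³/s.
Travel time t = 11·1000 / 0.20 = 55000 s = 15.28 h.
Applying C = C₀e^(−kt): 1.745 × 0.2116 = 0.3691 mg/L.
Second outfall: C = (6.550·0.3691 + 1.050·9.400)/7.600 = 1.617 mg/L.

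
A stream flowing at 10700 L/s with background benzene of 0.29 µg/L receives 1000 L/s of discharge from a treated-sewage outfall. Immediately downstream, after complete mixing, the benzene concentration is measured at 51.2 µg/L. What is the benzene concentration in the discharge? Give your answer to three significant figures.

Mass balance: 10700·0.2900 + 1000·Cₑ = 11700·51.20
→ Cₑ = (11700·51.20 − 10700·0.2900) / 1000 = 595.9 µg/L.

596 µg/L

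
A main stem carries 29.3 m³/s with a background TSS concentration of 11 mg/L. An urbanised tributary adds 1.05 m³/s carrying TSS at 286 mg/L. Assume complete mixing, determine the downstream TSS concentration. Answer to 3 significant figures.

After mixing, C = (29.30·11.00 + 1.050·286.0) / 30.35 = 622.6/30.35 = 20.51 mg/L.

20.5 mg/L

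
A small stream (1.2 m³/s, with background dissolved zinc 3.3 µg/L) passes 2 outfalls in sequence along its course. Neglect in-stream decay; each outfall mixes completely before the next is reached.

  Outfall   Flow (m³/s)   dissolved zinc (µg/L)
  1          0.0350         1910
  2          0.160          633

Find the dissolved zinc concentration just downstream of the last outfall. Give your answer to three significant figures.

123 µg/L

Below outfall 1: Q → 1.235 m³/s, C = (1.200·3.300 + 0.03500·1910)/1.235 = 57.34 µg/L.
Below outfall 2: Q → 1.395 m³/s, C = (1.235·57.34 + 0.1600·633.0)/1.395 = 123.4 µg/L.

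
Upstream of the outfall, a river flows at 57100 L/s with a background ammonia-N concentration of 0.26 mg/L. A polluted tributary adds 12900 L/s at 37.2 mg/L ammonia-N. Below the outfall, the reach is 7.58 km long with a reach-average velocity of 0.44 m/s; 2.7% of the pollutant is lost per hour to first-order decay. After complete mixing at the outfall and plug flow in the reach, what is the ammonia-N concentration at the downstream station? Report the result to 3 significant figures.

Flow-weighted average: C = (57100·0.2600 + 12900·37.20) / 70000 = 494700/70000 = 7.068 mg/L.
Travel time t = 7.58·1000 / 0.44 = 17230 s = 4.785 h.
2.7%/h lost → k = −ln(1 − 0.027) = 0.02737 h⁻¹.
First-order decay: C = 7.068·exp(−k·t) = 7.068·0.8772 = 6.200 mg/L.

6.20 mg/L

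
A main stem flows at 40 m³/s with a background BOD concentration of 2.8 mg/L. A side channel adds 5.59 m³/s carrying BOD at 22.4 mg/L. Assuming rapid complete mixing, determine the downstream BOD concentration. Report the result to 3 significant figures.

5.20 mg/L

Flow-weighted average: C = (40.00·2.800 + 5.590·22.40) / 45.59 = 237.2/45.59 = 5.203 mg/L.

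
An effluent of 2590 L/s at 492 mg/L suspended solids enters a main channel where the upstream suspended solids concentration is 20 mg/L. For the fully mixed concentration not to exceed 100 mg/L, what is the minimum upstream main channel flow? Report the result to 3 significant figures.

Set C_mix = 100: (Q·20.00 + 2590·492.0) / (Q + 2590) = 100
→ Q = 2590·(492.0 − 100)/(100 − 20.00) = 12690 L/s.

12700 L/s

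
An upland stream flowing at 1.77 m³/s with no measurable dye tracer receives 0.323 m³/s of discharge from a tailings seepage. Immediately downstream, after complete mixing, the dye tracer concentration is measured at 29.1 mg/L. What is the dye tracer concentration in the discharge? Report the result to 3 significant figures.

Mass balance: 1.770·0 + 0.3230·Cₑ = 2.093·29.10
→ Cₑ = (2.093·29.10 − 1.770·0) / 0.3230 = 188.6 mg/L.

189 mg/L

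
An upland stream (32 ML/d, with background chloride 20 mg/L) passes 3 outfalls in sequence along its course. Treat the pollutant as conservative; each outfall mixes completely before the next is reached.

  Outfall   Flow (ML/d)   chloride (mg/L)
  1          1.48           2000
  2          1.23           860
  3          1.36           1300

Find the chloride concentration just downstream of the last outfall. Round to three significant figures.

Outfall 1: combined Q = 33.48 ML/d; C = (32.00·20.00 + 1.480·2000)/33.48 = 107.5 mg/L.
Outfall 2: combined Q = 34.71 ML/d; C = (33.48·107.5 + 1.230·860.0)/34.71 = 134.2 mg/L.
Outfall 3: combined Q = 36.07 ML/d; C = (34.71·134.2 + 1.360·1300)/36.07 = 178.1 mg/L.

178 mg/L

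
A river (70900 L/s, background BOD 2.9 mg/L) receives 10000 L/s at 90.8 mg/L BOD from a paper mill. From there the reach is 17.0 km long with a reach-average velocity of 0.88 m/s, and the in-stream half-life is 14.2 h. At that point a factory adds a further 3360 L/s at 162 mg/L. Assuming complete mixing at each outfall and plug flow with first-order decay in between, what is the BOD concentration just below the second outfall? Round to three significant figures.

Mass balance: C = (70900·2.900 + 10000·90.80) / 80900 = 1114000/80900 = 13.77 mg/L; combined flow 80900 L/s.
Travel time t = 17.0·1000 / 0.88 = 19320 s = 5.366 h.
Half-life 14.2 h → k = ln 2 / 14.2 = 0.04881 h⁻¹ = 1.172 d⁻¹.
Applying C = C₀e^(−kt): 13.77 × 0.7696 = 10.59 mg/L.
Second outfall: C = (80900·10.59 + 3360·162.0)/84260 = 16.63 mg/L.

16.6 mg/L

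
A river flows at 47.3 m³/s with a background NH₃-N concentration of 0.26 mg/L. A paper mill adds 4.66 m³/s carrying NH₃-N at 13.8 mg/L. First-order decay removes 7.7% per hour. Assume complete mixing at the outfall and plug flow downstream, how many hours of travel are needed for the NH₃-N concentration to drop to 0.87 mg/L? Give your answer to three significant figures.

After mixing, C = (47.30·0.2600 + 4.660·13.80) / 51.96 = 76.61/51.96 = 1.474 mg/L.
7.7%/h lost → k = −ln(1 − 0.077) = 0.08013 h⁻¹.
1.474·exp(−k·t) = 0.87 → t = ln(1.474/0.87)/k = 23700 s = 6.583 h.

6.58 h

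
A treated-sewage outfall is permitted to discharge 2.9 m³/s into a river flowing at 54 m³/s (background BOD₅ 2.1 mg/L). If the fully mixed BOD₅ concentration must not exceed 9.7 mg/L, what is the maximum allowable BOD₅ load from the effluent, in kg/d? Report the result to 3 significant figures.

Mass balance at the limit: 54.00·2.100 + 2.900·Cₑ = 56.90·9.7 → Cₑ = 151.2 mg/L.
Load = 2.900 m³/s × 151.2 g/m³ × 86 400 s/d = 37890 kg/d.

37900 kg/d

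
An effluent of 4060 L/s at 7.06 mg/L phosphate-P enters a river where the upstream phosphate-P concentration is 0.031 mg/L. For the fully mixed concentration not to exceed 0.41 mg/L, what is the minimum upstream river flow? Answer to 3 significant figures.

71200 L/s

Set C_mix = 0.41: (Q·0.03100 + 4060·7.060) / (Q + 4060) = 0.41
→ Q = 4060·(7.060 − 0.41)/(0.41 − 0.03100) = 71240 L/s.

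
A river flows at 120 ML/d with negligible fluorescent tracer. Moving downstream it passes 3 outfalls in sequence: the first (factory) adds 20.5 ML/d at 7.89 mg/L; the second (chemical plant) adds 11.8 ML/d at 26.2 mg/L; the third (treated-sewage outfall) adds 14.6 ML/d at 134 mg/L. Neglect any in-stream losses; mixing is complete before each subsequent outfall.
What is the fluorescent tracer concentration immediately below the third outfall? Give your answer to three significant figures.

14.5 mg/L

Below outfall 1: Q → 140.5 ML/d, C = (120.0·0 + 20.50·7.890)/140.5 = 1.151 mg/L.
Below outfall 2: Q → 152.3 ML/d, C = (140.5·1.151 + 11.80·26.20)/152.3 = 3.092 mg/L.
Below outfall 3: Q → 166.9 ML/d, C = (152.3·3.092 + 14.60·134.0)/166.9 = 14.54 mg/L.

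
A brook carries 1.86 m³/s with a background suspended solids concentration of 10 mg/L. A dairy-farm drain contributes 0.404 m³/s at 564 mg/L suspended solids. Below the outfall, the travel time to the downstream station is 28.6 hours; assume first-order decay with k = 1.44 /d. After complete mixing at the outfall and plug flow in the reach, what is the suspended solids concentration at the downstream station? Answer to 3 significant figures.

19.6 mg/L

After mixing, C = (1.860·10.00 + 0.4040·564.0) / 2.264 = 246.5/2.264 = 108.9 mg/L.
First-order decay: C = 108.9·exp(−k·t) = 108.9·0.1798 = 19.57 mg/L.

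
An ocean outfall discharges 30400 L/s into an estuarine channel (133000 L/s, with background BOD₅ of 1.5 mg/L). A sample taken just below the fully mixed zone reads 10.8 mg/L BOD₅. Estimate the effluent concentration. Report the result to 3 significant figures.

51.5 mg/L

Mass balance: 133000·1.500 + 30400·Cₑ = 163400·10.80
→ Cₑ = (163400·10.80 − 133000·1.500) / 30400 = 51.49 mg/L.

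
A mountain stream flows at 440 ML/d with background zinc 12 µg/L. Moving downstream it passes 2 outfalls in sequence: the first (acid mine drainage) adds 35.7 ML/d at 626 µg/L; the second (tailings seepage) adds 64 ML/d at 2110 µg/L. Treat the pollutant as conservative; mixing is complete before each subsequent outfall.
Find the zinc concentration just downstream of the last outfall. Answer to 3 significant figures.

Outfall 1: combined Q = 475.7 ML/d; C = (440.0·12.00 + 35.70·626.0)/475.7 = 58.08 µg/L.
Outfall 2: combined Q = 539.7 ML/d; C = (475.7·58.08 + 64.00·2110)/539.7 = 301.4 µg/L.

301 µg/L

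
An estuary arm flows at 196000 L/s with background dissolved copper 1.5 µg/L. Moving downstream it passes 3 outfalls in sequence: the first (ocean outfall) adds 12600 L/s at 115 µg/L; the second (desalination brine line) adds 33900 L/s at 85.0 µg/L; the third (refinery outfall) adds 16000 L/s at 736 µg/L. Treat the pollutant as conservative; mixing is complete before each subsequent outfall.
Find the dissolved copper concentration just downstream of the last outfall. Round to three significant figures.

Outfall 1: combined Q = 208600 L/s; C = (196000·1.500 + 12600·115.0)/208600 = 8.356 µg/L.
Outfall 2: combined Q = 242500 L/s; C = (208600·8.356 + 33900·85.00)/242500 = 19.07 µg/L.
Outfall 3: combined Q = 258500 L/s; C = (242500·19.07 + 16000·736.0)/258500 = 63.44 µg/L.

63.4 µg/L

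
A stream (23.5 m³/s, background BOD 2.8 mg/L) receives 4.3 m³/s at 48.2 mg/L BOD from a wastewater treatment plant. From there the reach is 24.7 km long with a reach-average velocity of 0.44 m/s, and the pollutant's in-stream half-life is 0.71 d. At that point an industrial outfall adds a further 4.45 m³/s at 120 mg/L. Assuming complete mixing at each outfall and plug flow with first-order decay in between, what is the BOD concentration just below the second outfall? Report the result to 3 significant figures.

21.0 mg/L

Mass balance: C = (23.50·2.800 + 4.300·48.20) / 27.80 = 273.1/27.80 = 9.822 mg/L; combined flow 27.80 m³/s.
Travel time t = 24.7·1000 / 0.44 = 56140 s = 15.59 h.
Half-life 0.71 d → k = ln 2 / 0.71 = 0.9763 d⁻¹.
Applying C = C₀e^(−kt): 9.822 × 0.5303 = 5.209 mg/L.
Second outfall: C = (27.80·5.209 + 4.450·120.0)/32.25 = 21.05 mg/L.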